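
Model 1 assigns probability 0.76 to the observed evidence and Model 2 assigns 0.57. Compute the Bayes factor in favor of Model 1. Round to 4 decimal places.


BF = P(data|M1) / P(data|M2)
= 0.76 / 0.57 = 1.3333

1.3333


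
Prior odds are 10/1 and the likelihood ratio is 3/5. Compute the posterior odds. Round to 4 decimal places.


Posterior odds = prior odds * likelihood ratio
= (10/1) * (3/5)
= 30 / 5
= 6.0

6.0


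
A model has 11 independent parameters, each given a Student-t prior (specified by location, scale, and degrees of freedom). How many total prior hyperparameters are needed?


Each Student-t prior needs 3 hyperparameters (location, scale, and degrees of freedom).
Total = 3 * 11 = 33

33


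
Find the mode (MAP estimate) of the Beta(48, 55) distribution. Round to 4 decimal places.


For Beta(a,b) with a,b > 1:
Mode = (a-1)/(a+b-2) = (48-1)/(103-2)
= 47/101 = 0.4653

0.4653


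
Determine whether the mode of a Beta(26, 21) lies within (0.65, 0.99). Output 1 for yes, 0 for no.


First find the mode: (a-1)/(a+b-2) = 0.5556
Is 0.5556 in (0.65, 0.99)? 0

0


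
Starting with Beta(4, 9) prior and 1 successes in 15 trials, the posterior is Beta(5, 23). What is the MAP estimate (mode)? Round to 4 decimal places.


The mode of Beta(a, b) when a > 1 and b > 1 is (a-1)/(a+b-2)
= (5 - 1) / (5 + 23 - 2)
= 4 / 26
= 0.1538

0.1538


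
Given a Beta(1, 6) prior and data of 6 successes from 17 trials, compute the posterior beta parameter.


Number of failures = 17 - 6 = 11
Posterior beta = 6 + 11 = 17

17


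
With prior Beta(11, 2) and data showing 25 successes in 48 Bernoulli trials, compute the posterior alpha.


Conjugate update: alpha_posterior = alpha_prior + k
= 11 + 25 = 36

36


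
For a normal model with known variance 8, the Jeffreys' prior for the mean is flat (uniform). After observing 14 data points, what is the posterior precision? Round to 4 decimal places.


Jeffreys' prior for normal mean (known variance) is flat.
Prior precision = 0.
Posterior precision = prior_prec + n/sigma^2 = 0 + 14/8
= 1.75

1.75


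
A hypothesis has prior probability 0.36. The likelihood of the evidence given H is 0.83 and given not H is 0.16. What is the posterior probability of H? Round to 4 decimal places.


Using Bayes' theorem:
P(E) = 0.36 * 0.83 + 0.64 * 0.16
P(E) = 0.4012
P(H|E) = (0.36 * 0.83) / 0.4012 = 0.7448

0.7448


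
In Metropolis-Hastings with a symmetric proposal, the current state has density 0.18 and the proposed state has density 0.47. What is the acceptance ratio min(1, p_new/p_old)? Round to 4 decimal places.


Ratio = p_new / p_old = 0.47 / 0.18 = 2.6111
Acceptance = min(1, 2.6111) = 1.0

1.0


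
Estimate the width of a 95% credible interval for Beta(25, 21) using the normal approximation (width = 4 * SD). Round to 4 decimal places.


For Beta(a,b): Var = ab/((a+b)^2(a+b+1))
Var = 0.0053, SD = 0.0727
Approximate 95% CI width = 4 * 0.0727 = 0.2906

0.2906


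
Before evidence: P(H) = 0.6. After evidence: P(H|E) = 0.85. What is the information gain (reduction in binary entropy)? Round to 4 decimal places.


Prior entropy = 0.971
Posterior entropy = 0.6098
Information gain = 0.971 - 0.6098 = 0.3611

0.3611


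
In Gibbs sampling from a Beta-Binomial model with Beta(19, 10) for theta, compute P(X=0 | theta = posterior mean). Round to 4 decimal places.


Posterior mean = alpha/(alpha+beta) = 19/29 = 0.6552
P(X=0|theta=mean) = 1 - theta = 0.3448

0.3448


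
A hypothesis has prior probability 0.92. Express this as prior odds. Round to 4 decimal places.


Odds = P(H) / P(not H) = 0.92 / 0.08
= 11.5

11.5


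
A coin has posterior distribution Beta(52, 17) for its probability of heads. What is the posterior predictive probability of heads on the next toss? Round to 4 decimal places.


Posterior predictive = E[theta] = alpha/(alpha+beta)
= 52/69
= 0.7536

0.7536


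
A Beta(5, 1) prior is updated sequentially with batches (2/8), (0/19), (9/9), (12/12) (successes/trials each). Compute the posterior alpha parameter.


Sequential conjugate updating is equivalent to a single batch update.
Total successes across all batches = 23
alpha_posterior = alpha_prior + total_successes = 5 + 23
= 28

28


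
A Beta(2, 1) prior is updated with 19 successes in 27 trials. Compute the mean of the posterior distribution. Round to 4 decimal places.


After update: Beta(21, 9)
Mean = 21 / (21 + 9) = 21 / 30
= 0.7

0.7


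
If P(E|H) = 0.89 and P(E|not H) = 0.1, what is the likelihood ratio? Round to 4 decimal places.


Likelihood ratio = P(E|H) / P(E|not H)
= 0.89 / 0.1
= 8.9

8.9


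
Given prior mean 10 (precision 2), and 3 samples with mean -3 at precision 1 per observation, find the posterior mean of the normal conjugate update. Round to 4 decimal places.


The posterior mean is a precision-weighted average of prior and data.
Post. prec. = 2 + 3 = 5
Post. mean = (20 + -9)/5 = 11/5 = 2.2

2.2


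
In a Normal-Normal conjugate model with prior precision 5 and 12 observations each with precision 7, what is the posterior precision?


Posterior precision = prior precision + n * observation precision
= 5 + 12 * 7
= 5 + 84 = 89

89


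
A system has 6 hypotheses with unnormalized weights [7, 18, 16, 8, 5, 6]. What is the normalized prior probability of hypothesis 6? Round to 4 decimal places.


The normalized prior is the weight divided by the total.
Total weight = 60
P(H6) = 6 / 60 = 0.1

0.1


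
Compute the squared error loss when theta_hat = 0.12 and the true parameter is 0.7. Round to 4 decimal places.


L = (theta_hat - theta_true)^2
= (0.12 - 0.7)^2
= -0.58^2 = 0.3364

0.3364


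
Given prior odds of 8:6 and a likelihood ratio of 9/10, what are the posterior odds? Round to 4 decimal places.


Posterior odds = prior odds * LR
Prior odds = 8/6 = 1.3333
LR = 9/10 = 0.9
Posterior odds = 1.3333 * 0.9 = 1.2

1.2


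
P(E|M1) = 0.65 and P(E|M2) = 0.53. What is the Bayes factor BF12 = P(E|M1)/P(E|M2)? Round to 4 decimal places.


Bayes factor BF12 = P(E|M1) / P(E|M2)
= 0.65 / 0.53
= 1.2264

1.2264


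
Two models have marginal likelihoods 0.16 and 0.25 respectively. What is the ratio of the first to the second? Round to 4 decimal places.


Evidence ratio = 0.16 / 0.25
= 0.64

0.64


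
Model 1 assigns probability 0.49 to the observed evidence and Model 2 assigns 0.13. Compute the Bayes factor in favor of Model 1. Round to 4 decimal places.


BF = P(data|M1) / P(data|M2)
= 0.49 / 0.13 = 3.7692

3.7692


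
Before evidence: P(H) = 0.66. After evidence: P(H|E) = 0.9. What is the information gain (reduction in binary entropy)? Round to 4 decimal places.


Prior entropy = 0.9248
Posterior entropy = 0.469
Information gain = 0.9248 - 0.469 = 0.4558

0.4558


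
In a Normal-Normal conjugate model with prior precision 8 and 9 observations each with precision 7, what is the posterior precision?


Posterior precision = prior precision + n * observation precision
= 8 + 9 * 7
= 8 + 63 = 71

71


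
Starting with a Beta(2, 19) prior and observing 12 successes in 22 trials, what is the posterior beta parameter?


Posterior beta = prior beta + failures
Failures = 22 - 12 = 10
beta_post = 19 + 10 = 29

29


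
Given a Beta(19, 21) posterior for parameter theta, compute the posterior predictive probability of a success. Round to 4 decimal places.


For a Beta-Bernoulli model, the predictive probability is the mean:
P(success) = 19/(19+21) = 19/40 = 0.475

0.475


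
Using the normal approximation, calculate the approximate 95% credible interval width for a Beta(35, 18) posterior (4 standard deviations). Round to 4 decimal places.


Var(Beta) = 35*18/(53^2 * 54) = 0.0042
SD = 0.0644
Width ~ 4*SD = 0.2578

0.2578


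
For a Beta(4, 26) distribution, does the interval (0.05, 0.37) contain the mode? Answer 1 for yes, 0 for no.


Mode of Beta(a,b) = (a-1)/(a+b-2)
= (4-1)/(4+26-2) = 0.1071
Check: 0.05 <= 0.1071 <= 0.37?
Result: 1

1


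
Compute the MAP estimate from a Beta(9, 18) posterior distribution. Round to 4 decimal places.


MAP = mode of Beta distribution
= (alpha - 1)/(alpha + beta - 2)
= (9-1)/(9+18-2)
= 8/25 = 0.32

0.32


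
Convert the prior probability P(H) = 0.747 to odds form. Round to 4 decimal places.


P(not H) = 1 - 0.747 = 0.253
Odds = 0.747 / 0.253 = 2.9526

2.9526


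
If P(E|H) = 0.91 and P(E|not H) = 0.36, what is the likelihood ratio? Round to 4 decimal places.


Likelihood ratio = P(E|H) / P(E|not H)
= 0.91 / 0.36
= 2.5278

2.5278


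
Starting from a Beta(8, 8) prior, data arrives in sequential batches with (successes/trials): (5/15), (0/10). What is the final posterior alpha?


In sequential Bayesian updating, we sum all successes.
Total successes = 5
Final alpha = 8 + 5 = 13

13


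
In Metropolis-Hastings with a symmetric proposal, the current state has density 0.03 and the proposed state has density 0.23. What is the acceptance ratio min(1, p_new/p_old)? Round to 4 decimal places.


Ratio = p_new / p_old = 0.23 / 0.03 = 7.6667
Acceptance = min(1, 7.6667) = 1.0

1.0


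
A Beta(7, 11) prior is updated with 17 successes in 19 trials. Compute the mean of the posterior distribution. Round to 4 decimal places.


After update: Beta(24, 13)
Mean = 24 / (24 + 13) = 24 / 37
= 0.6486

0.6486


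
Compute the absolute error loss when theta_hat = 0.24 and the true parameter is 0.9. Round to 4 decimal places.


L = |theta_hat - theta_true|
= |0.24 - 0.9| = 0.66

0.66


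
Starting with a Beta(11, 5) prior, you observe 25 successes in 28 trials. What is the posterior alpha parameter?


For a Beta-Binomial conjugate model:
Posterior alpha = prior alpha + number of successes
= 11 + 25 = 36

36


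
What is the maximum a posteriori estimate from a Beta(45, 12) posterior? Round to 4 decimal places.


The MAP estimate equals the mode of the distribution.
Mode of Beta(a,b) = (a-1)/(a+b-2)
= 44/55
= 0.8

0.8


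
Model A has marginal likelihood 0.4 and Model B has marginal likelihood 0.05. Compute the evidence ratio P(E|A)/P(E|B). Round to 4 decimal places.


Evidence ratio = P(E|A) / P(E|B)
= 0.4 / 0.05
= 8.0

8.0


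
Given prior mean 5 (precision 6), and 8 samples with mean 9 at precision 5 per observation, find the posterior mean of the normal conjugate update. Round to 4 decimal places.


The posterior mean is a precision-weighted average of prior and data.
Post. prec. = 6 + 40 = 46
Post. mean = (30 + 360)/46 = 390/46 = 8.4783

8.4783


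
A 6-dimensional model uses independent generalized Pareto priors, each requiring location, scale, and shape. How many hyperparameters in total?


Per parameter: 3 (location, scale, and shape).
Total = 6 * 3 = 18

18


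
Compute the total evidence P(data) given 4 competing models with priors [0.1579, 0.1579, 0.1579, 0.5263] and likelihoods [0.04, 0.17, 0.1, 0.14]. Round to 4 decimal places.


Marginal likelihood = sum P(model_i) * P(data|model_i)
Model 1: 0.1579 * 0.04 = 0.0063
Model 2: 0.1579 * 0.17 = 0.0268
Model 3: 0.1579 * 0.1 = 0.0158
Model 4: 0.5263 * 0.14 = 0.0737
Total = 0.1226

0.1226


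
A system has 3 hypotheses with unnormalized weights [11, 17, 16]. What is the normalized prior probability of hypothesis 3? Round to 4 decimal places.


The normalized prior is the weight divided by the total.
Total weight = 44
P(H3) = 16 / 44 = 0.3636

0.3636


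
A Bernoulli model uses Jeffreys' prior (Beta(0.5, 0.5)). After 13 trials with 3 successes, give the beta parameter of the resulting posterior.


Posterior = Beta(prior_alpha + successes, prior_beta + failures)
= Beta(0.5 + 3, 0.5 + 10)
Posterior beta = 0.5 + (n - k) = 0.5 + 10 = 10.5

10.5


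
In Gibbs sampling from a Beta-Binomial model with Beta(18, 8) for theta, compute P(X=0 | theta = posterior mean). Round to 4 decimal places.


Posterior mean = alpha/(alpha+beta) = 18/26 = 0.6923
P(X=0|theta=mean) = 1 - theta = 0.3077

0.3077


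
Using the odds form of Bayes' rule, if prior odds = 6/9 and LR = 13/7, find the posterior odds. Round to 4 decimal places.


Bayes' rule in odds form: posterior odds = prior odds * LR
= (6 * 13) / (9 * 7)
= 78/63 = 1.2381

1.2381


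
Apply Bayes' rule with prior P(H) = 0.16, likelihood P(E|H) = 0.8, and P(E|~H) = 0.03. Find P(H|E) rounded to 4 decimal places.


Step 1: Compute marginal P(E) = P(E|H)P(H) + P(E|~H)P(~H)
= 0.8*0.16 + 0.03*0.84 = 0.1532
Step 2: P(H|E) = P(E|H)P(H)/P(E) = 0.128/0.1532
= 0.8355

0.8355


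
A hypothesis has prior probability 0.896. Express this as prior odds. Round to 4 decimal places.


Odds = P(H) / P(not H) = 0.896 / 0.104
= 8.6154

8.6154


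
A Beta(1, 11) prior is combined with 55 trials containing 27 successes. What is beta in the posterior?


In conjugate updating:
beta_posterior = beta_prior + (n - k)
= 11 + (55 - 27)
= 11 + 28 = 39

39


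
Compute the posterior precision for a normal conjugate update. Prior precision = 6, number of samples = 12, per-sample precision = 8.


tau_post = tau_0 + n * tau
= 6 + 12 * 8 = 102

102


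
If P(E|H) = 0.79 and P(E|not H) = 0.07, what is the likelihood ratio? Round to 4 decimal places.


Likelihood ratio = P(E|H) / P(E|not H)
= 0.79 / 0.07
= 11.2857

11.2857


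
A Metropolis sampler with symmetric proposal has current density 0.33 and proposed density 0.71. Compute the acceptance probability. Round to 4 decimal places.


For symmetric proposals, acceptance = min(1, pi(x*)/pi(x))
= min(1, 0.71/0.33)
= min(1, 2.1515) = 1.0

1.0


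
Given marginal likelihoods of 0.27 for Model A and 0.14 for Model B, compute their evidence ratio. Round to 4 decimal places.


Ratio = ML(A) / ML(B) = 0.27/0.14
= 1.9286

1.9286


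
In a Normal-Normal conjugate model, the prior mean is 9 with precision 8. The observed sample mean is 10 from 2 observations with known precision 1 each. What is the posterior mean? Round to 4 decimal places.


Posterior precision = tau0 + n*tau = 8 + 2*1 = 10
Posterior mean = (tau0*mu0 + n*tau*xbar) / posterior_precision
= (8*9 + 2*1*10) / 10
= 92 / 10 = 9.2

9.2


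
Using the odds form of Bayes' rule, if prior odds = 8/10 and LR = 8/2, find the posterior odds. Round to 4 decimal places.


Bayes' rule in odds form: posterior odds = prior odds * LR
= (8 * 8) / (10 * 2)
= 64/20 = 3.2

3.2


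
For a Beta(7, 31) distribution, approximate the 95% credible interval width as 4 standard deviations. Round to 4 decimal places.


Variance of Beta(a,b) = ab / ((a+b)^2 * (a+b+1))
= 7*31 / ((38)^2 * 39)
= 0.0039
SD = sqrt(0.0039) = 0.0621
Width = 4 * SD = 0.2483

0.2483


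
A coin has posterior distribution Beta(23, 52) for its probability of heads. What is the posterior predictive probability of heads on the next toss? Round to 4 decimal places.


Posterior predictive = E[theta] = alpha/(alpha+beta)
= 23/75
= 0.3067

0.3067


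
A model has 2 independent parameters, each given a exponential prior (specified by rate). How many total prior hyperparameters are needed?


Each exponential prior needs 1 hyperparameter (rate).
Total = 1 * 2 = 2

2


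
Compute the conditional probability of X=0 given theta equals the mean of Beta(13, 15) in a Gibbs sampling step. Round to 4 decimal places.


Mean of Beta(13, 15) = 0.4643
P(X=0 | theta=0.4643) = 0.5357

0.5357


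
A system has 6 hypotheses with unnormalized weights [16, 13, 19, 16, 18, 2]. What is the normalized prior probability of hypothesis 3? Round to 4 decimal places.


The normalized prior is the weight divided by the total.
Total weight = 84
P(H3) = 19 / 84 = 0.2262

0.2262


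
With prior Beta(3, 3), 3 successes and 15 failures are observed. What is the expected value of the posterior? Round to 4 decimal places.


Posterior = Beta(6, 18)
E[theta] = alpha/(alpha+beta)
= 6/24 = 0.25

0.25


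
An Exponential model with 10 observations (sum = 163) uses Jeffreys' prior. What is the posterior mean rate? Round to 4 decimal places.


Posterior Gamma(10, 163)
E[lambda] = 10/163 = 0.0613

0.0613


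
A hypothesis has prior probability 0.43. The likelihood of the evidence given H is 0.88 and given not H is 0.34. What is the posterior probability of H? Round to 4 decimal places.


Using Bayes' theorem:
P(E) = 0.43 * 0.88 + 0.57 * 0.34
P(E) = 0.5722
P(H|E) = (0.43 * 0.88) / 0.5722 = 0.6613

0.6613


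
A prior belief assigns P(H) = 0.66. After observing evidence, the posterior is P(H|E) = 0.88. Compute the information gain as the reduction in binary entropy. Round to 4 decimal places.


H(prior) = -0.66*log2(0.66) - 0.34*log2(0.34)
= 0.9248
H(post) = -0.88*log2(0.88) - 0.12*log2(0.12)
= 0.5294
IG = 0.9248 - 0.5294 = 0.3955

0.3955


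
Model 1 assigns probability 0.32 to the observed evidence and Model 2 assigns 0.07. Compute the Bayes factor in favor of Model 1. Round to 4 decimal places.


BF = P(data|M1) / P(data|M2)
= 0.32 / 0.07 = 4.5714

4.5714


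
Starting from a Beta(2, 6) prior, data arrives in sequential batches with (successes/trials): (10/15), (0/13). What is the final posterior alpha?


In sequential Bayesian updating, we sum all successes.
Total successes = 10
Final alpha = 2 + 10 = 12

12


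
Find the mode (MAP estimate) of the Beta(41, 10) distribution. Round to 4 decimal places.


For Beta(a,b) with a,b > 1:
Mode = (a-1)/(a+b-2) = (41-1)/(51-2)
= 40/49 = 0.8163

0.8163


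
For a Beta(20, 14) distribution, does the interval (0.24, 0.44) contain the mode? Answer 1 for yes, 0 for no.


Mode of Beta(a,b) = (a-1)/(a+b-2)
= (20-1)/(20+14-2) = 0.5938
Check: 0.24 <= 0.5938 <= 0.44?
Result: 0

0


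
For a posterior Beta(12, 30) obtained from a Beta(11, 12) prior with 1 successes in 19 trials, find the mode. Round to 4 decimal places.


Mode = (alpha - 1) / (alpha + beta - 2)
= 11 / 40
= 0.275

0.275


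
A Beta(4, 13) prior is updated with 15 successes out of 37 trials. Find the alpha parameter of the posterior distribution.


In the Beta-Binomial conjugate update:
alpha_post = alpha_prior + successes
= 4 + 15
= 19

19


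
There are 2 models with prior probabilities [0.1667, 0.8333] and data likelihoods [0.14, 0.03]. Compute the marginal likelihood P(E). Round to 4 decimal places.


P(E) = sum over models of P(M_i) * P(E|M_i)
= 0.1667*0.14 + 0.8333*0.03
= 0.0483

0.0483


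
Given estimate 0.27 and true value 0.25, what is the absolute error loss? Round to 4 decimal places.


Absolute error = |estimate - true|
= |0.02| = 0.02

0.02


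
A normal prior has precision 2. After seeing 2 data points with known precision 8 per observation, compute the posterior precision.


In the conjugate normal model, precisions add:
tau_posterior = tau_prior + n * tau_data
= 2 + 2*8 = 18

18


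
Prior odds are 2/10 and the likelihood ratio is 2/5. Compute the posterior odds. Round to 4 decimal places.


Posterior odds = prior odds * likelihood ratio
= (2/10) * (2/5)
= 4 / 50
= 0.08

0.08


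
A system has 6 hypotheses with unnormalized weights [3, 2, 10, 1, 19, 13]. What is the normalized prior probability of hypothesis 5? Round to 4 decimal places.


The normalized prior is the weight divided by the total.
Total weight = 48
P(H5) = 19 / 48 = 0.3958

0.3958


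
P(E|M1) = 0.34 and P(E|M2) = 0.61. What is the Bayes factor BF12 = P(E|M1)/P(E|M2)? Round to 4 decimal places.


Bayes factor BF12 = P(E|M1) / P(E|M2)
= 0.34 / 0.61
= 0.5574

0.5574


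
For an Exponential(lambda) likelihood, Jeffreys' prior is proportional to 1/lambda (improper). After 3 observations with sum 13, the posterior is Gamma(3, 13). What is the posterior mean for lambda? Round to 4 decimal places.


Posterior = Gamma(n, sum_x) = Gamma(3, 13)
Posterior mean = shape/rate = 3/13
= 0.2308

0.2308


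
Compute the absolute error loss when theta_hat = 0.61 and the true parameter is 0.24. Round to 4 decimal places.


L = |theta_hat - theta_true|
= |0.61 - 0.24| = 0.37

0.37


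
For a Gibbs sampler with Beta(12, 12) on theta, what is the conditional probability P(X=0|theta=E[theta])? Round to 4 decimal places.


E[theta] = 12/(12+12) = 0.5
P(X=0|theta) = 1 - theta = 0.5

0.5


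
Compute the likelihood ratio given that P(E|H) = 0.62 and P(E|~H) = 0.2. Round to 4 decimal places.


LR = P(E|H) / P(E|~H)
= 0.62 / 0.2 = 3.1

3.1


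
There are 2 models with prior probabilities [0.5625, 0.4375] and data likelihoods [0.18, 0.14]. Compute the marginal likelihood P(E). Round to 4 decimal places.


P(E) = sum over models of P(M_i) * P(E|M_i)
= 0.5625*0.18 + 0.4375*0.14
= 0.1625

0.1625


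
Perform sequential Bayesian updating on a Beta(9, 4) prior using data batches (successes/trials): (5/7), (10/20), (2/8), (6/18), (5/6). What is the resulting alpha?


Accumulate successes: 28
Posterior alpha = prior alpha + sum of successes
= 9 + 28 = 37

37


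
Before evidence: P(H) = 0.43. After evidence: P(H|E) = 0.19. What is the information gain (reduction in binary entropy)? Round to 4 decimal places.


Prior entropy = 0.9858
Posterior entropy = 0.7015
Information gain = 0.9858 - 0.7015 = 0.2843

0.2843


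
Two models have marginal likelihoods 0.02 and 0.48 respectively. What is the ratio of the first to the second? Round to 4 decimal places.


Evidence ratio = 0.02 / 0.48
= 0.0417

0.0417


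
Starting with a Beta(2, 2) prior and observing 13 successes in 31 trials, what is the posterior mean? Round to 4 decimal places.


Posterior parameters: alpha = 2 + 13 = 15
beta = 2 + 18 = 20
Posterior mean = alpha / (alpha + beta) = 15 / 35
= 0.4286

0.4286


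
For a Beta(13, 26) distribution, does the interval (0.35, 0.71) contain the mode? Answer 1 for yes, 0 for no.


Mode of Beta(a,b) = (a-1)/(a+b-2)
= (13-1)/(13+26-2) = 0.3243
Check: 0.35 <= 0.3243 <= 0.71?
Result: 0

0


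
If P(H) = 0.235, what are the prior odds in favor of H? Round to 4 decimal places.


Prior odds = P(H) / (1 - P(H))
= 0.235 / 0.765
= 0.3072

0.3072


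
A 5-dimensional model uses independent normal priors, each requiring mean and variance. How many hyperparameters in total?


Per parameter: 2 (mean and variance).
Total = 5 * 2 = 10

10


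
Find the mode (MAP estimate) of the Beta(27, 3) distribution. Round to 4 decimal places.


For Beta(a,b) with a,b > 1:
Mode = (a-1)/(a+b-2) = (27-1)/(30-2)
= 26/28 = 0.9286

0.9286


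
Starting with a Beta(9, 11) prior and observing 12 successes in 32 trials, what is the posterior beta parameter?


Posterior beta = prior beta + failures
Failures = 32 - 12 = 20
beta_post = 11 + 20 = 31

31


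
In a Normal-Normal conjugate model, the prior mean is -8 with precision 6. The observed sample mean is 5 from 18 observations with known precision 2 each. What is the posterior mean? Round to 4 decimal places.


Posterior precision = tau0 + n*tau = 6 + 18*2 = 42
Posterior mean = (tau0*mu0 + n*tau*xbar) / posterior_precision
= (6*-8 + 18*2*5) / 42
= 132 / 42 = 3.1429

3.1429


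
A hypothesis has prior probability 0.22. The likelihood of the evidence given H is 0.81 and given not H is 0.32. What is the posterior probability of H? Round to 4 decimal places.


Using Bayes' theorem:
P(E) = 0.22 * 0.81 + 0.78 * 0.32
P(E) = 0.4278
P(H|E) = (0.22 * 0.81) / 0.4278 = 0.4165

0.4165


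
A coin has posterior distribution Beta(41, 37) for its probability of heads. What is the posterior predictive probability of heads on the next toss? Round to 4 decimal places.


Posterior predictive = E[theta] = alpha/(alpha+beta)
= 41/78
= 0.5256

0.5256


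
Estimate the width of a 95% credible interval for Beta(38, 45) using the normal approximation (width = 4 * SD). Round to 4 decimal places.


For Beta(a,b): Var = ab/((a+b)^2(a+b+1))
Var = 0.003, SD = 0.0544
Approximate 95% CI width = 4 * 0.0544 = 0.2174

0.2174


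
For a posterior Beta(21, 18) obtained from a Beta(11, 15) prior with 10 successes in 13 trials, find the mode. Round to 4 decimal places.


Mode = (alpha - 1) / (alpha + beta - 2)
= 20 / 37
= 0.5405

0.5405


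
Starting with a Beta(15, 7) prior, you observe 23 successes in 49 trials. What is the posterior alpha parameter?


For a Beta-Binomial conjugate model:
Posterior alpha = prior alpha + number of successes
= 15 + 23 = 38

38


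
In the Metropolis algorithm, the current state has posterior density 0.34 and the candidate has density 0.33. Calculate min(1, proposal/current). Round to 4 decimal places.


Ratio = 0.33/0.34 = 0.9706
Acceptance probability = min(1, 0.9706)
= 0.9706

0.9706


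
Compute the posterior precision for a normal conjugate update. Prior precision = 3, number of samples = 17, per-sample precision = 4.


tau_post = tau_0 + n * tau
= 3 + 17 * 4 = 71

71


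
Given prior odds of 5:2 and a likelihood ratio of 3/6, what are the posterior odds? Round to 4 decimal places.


Posterior odds = prior odds * LR
Prior odds = 5/2 = 2.5
LR = 3/6 = 0.5
Posterior odds = 2.5 * 0.5 = 1.25

1.25


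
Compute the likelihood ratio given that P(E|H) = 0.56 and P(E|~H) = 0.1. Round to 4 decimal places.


LR = P(E|H) / P(E|~H)
= 0.56 / 0.1 = 5.6

5.6


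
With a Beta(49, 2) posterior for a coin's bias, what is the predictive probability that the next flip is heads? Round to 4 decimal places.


The predictive probability equals the posterior mean.
P(next = heads) = alpha / (alpha + beta)
= 49 / 51 = 0.9608

0.9608


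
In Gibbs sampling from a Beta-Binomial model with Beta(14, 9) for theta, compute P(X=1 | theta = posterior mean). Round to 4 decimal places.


Posterior mean = alpha/(alpha+beta) = 14/23 = 0.6087
P(X=1|theta=mean) = theta = 0.6087

0.6087


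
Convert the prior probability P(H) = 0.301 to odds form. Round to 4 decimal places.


P(not H) = 1 - 0.301 = 0.699
Odds = 0.301 / 0.699 = 0.4306

0.4306


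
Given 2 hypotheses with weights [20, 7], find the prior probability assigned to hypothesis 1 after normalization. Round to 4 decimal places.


To normalize, divide each weight by the sum of all weights.
Sum = 27
Prior(H1) = 20/27 = 0.7407

0.7407


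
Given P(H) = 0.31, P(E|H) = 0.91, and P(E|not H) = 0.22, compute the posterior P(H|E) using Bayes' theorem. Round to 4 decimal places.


By Bayes' theorem: P(H|E) = P(E|H)*P(H) / P(E)
P(E) = P(E|H)*P(H) + P(E|not H)*P(not H)
P(E) = 0.91*0.31 + 0.22*0.69 = 0.4339
P(H|E) = 0.91*0.31 / 0.4339 = 0.6501

0.6501


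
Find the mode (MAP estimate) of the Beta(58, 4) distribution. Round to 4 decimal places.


For Beta(a,b) with a,b > 1:
Mode = (a-1)/(a+b-2) = (58-1)/(62-2)
= 57/60 = 0.95

0.95


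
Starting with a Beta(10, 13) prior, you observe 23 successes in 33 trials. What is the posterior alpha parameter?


For a Beta-Binomial conjugate model:
Posterior alpha = prior alpha + number of successes
= 10 + 23 = 33

33


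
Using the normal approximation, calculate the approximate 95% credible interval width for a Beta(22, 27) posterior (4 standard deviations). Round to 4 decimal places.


Var(Beta) = 22*27/(49^2 * 50) = 0.0049
SD = 0.0703
Width ~ 4*SD = 0.2814

0.2814


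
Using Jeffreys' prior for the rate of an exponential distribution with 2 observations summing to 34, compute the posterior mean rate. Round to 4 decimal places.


Jeffreys' prior leads to posterior Gamma(2, 34).
Mean = 2/34 = 0.0588

0.0588


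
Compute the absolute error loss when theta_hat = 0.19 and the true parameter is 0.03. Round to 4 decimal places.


L = |theta_hat - theta_true|
= |0.19 - 0.03| = 0.16

0.16


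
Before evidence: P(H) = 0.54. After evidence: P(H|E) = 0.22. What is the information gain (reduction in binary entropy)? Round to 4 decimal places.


Prior entropy = 0.9954
Posterior entropy = 0.7602
Information gain = 0.9954 - 0.7602 = 0.2352

0.2352


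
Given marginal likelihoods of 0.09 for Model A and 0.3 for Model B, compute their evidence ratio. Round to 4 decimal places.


Ratio = ML(A) / ML(B) = 0.09/0.3
= 0.3

0.3


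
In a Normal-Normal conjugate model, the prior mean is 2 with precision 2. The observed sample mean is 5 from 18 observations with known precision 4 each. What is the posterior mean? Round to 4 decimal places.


Posterior precision = tau0 + n*tau = 2 + 18*4 = 74
Posterior mean = (tau0*mu0 + n*tau*xbar) / posterior_precision
= (2*2 + 18*4*5) / 74
= 364 / 74 = 4.9189

4.9189


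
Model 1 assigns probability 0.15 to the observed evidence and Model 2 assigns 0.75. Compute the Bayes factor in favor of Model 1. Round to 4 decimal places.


BF = P(data|M1) / P(data|M2)
= 0.15 / 0.75 = 0.2

0.2


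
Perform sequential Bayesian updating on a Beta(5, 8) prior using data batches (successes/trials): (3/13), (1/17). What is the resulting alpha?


Accumulate successes: 4
Posterior alpha = prior alpha + sum of successes
= 5 + 4 = 9

9


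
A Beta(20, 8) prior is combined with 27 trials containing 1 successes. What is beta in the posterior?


In conjugate updating:
beta_posterior = beta_prior + (n - k)
= 8 + (27 - 1)
= 8 + 26 = 34

34


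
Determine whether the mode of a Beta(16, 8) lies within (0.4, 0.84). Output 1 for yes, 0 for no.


First find the mode: (a-1)/(a+b-2) = 0.6818
Is 0.6818 in (0.4, 0.84)? 1

1


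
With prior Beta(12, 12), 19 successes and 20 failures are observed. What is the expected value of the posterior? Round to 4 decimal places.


Posterior = Beta(31, 32)
E[theta] = alpha/(alpha+beta)
= 31/63 = 0.4921

0.4921


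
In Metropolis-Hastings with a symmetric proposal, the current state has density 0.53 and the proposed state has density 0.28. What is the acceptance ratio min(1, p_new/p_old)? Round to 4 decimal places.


Ratio = p_new / p_old = 0.28 / 0.53 = 0.5283
Acceptance = min(1, 0.5283) = 0.5283

0.5283


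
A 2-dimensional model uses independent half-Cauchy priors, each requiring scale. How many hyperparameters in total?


Per parameter: 1 (scale).
Total = 2 * 1 = 2

2


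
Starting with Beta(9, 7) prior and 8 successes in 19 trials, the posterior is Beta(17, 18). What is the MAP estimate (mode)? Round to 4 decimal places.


The mode of Beta(a, b) when a > 1 and b > 1 is (a-1)/(a+b-2)
= (17 - 1) / (17 + 18 - 2)
= 16 / 33
= 0.4848

0.4848


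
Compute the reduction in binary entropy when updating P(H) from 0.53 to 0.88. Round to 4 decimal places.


H_before = -p*log2(p) - (1-p)*log2(1-p) for p=0.53: 0.9974
H_after for p=0.88: 0.5294
Reduction = 0.9974 - 0.5294 = 0.468

0.468


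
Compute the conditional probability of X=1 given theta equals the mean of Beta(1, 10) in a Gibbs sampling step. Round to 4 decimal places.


Mean of Beta(1, 10) = 0.0909
P(X=1 | theta=0.0909) = 0.0909

0.0909


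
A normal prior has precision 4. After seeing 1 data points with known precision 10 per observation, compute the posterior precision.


In the conjugate normal model, precisions add:
tau_posterior = tau_prior + n * tau_data
= 4 + 1*10 = 14

14


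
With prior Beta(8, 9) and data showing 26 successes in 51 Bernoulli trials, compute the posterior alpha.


Conjugate update: alpha_posterior = alpha_prior + k
= 8 + 26 = 34

34


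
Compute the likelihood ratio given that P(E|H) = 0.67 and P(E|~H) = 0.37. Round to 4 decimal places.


LR = P(E|H) / P(E|~H)
= 0.67 / 0.37 = 1.8108

1.8108


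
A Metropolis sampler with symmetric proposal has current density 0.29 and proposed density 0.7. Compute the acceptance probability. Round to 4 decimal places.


For symmetric proposals, acceptance = min(1, pi(x*)/pi(x))
= min(1, 0.7/0.29)
= min(1, 2.4138) = 1.0

1.0


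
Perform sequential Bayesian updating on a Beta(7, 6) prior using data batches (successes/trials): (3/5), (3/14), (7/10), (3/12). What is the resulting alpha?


Accumulate successes: 16
Posterior alpha = prior alpha + sum of successes
= 7 + 16 = 23

23


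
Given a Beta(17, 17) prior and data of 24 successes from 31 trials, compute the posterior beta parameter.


Number of failures = 31 - 24 = 7
Posterior beta = 17 + 7 = 24

24


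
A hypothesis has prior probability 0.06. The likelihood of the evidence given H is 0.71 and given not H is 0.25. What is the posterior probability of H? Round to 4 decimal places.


Using Bayes' theorem:
P(E) = 0.06 * 0.71 + 0.94 * 0.25
P(E) = 0.2776
P(H|E) = (0.06 * 0.71) / 0.2776 = 0.1535

0.1535


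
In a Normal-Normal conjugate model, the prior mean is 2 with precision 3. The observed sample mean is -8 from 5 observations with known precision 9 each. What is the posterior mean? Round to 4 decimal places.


Posterior precision = tau0 + n*tau = 3 + 5*9 = 48
Posterior mean = (tau0*mu0 + n*tau*xbar) / posterior_precision
= (3*2 + 5*9*-8) / 48
= -354 / 48 = -7.375

-7.375


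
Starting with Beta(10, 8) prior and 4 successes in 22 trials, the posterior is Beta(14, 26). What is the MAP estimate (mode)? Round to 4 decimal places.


The mode of Beta(a, b) when a > 1 and b > 1 is (a-1)/(a+b-2)
= (14 - 1) / (14 + 26 - 2)
= 13 / 38
= 0.3421

0.3421


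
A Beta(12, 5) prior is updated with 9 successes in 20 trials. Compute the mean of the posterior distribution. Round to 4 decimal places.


After update: Beta(21, 16)
Mean = 21 / (21 + 16) = 21 / 37
= 0.5676

0.5676


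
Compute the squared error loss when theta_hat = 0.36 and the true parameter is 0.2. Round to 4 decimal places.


L = (theta_hat - theta_true)^2
= (0.36 - 0.2)^2
= 0.16^2 = 0.0256

0.0256


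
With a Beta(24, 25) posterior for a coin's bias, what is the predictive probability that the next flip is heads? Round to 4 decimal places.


The predictive probability equals the posterior mean.
P(next = heads) = alpha / (alpha + beta)
= 24 / 49 = 0.4898

0.4898


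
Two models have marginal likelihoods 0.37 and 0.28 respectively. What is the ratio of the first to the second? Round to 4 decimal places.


Evidence ratio = 0.37 / 0.28
= 1.3214

1.3214


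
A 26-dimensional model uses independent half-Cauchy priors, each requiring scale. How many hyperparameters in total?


Per parameter: 1 (scale).
Total = 26 * 1 = 26

26


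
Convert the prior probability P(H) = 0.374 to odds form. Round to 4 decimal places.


P(not H) = 1 - 0.374 = 0.626
Odds = 0.374 / 0.626 = 0.5974

0.5974


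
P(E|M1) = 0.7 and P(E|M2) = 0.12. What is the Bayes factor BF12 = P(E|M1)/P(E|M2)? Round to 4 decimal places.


Bayes factor BF12 = P(E|M1) / P(E|M2)
= 0.7 / 0.12
= 5.8333

5.8333


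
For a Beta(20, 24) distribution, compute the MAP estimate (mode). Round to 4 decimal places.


MAP = mode = (a-1)/(a+b-2)
= (20-1)/(20+24-2)
= 19/42 = 0.4524

0.4524


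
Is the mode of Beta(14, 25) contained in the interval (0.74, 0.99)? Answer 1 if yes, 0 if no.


Mode = (a-1)/(a+b-2) = 13/37 = 0.3514
Interval: (0.74, 0.99)
Contains mode? 0

0


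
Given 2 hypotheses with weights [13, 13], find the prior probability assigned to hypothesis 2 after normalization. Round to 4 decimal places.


To normalize, divide each weight by the sum of all weights.
Sum = 26
Prior(H2) = 13/26 = 0.5

0.5


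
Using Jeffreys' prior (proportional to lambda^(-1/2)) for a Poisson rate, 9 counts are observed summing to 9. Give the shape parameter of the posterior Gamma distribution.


Conjugate update: Gamma(prior_shape + S, prior_rate + n).
Prior shape = 0.5, prior rate = 0.
Posterior shape = 0.5 + S = 0.5 + 9 = 9.5

9.5


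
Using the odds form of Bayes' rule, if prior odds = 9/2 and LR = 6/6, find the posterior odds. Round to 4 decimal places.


Bayes' rule in odds form: posterior odds = prior odds * LR
= (9 * 6) / (2 * 6)
= 54/12 = 4.5

4.5


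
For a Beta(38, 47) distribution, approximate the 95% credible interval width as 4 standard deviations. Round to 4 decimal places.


Variance of Beta(a,b) = ab / ((a+b)^2 * (a+b+1))
= 38*47 / ((85)^2 * 86)
= 0.0029
SD = sqrt(0.0029) = 0.0536
Width = 4 * SD = 0.2145

0.2145


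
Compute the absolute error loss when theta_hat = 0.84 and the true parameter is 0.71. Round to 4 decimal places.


L = |theta_hat - theta_true|
= |0.84 - 0.71| = 0.13

0.13


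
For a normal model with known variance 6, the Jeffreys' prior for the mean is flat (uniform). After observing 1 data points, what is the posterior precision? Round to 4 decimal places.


Jeffreys' prior for normal mean (known variance) is flat.
Prior precision = 0.
Posterior precision = prior_prec + n/sigma^2 = 0 + 1/6
= 0.1667

0.1667


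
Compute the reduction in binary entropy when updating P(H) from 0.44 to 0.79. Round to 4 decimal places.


H_before = -p*log2(p) - (1-p)*log2(1-p) for p=0.44: 0.9896
H_after for p=0.79: 0.7415
Reduction = 0.9896 - 0.7415 = 0.2481

0.2481


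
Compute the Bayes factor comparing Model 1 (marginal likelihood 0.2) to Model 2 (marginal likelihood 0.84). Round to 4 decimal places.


BF12 = marginal likelihood of M1 / marginal likelihood of M2
= 0.2/0.84
= 0.2381

0.2381


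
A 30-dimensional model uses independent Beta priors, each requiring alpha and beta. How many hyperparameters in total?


Per parameter: 2 (alpha and beta).
Total = 30 * 2 = 60

60


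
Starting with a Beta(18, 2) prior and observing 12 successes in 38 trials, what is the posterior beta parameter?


Posterior beta = prior beta + failures
Failures = 38 - 12 = 26
beta_post = 2 + 26 = 28

28


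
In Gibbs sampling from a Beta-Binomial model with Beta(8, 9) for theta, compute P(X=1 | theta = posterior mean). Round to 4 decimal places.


Posterior mean = alpha/(alpha+beta) = 8/17 = 0.4706
P(X=1|theta=mean) = theta = 0.4706

0.4706


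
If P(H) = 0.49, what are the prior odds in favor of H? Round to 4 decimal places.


Prior odds = P(H) / (1 - P(H))
= 0.49 / 0.51
= 0.9608

0.9608


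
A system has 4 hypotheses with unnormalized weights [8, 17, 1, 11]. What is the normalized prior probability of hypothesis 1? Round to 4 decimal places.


The normalized prior is the weight divided by the total.
Total weight = 37
P(H1) = 8 / 37 = 0.2162

0.2162


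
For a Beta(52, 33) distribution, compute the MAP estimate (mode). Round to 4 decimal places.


MAP = mode = (a-1)/(a+b-2)
= (52-1)/(52+33-2)
= 51/83 = 0.6145

0.6145


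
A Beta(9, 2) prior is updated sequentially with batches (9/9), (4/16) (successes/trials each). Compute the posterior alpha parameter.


Sequential conjugate updating is equivalent to a single batch update.
Total successes across all batches = 13
alpha_posterior = alpha_prior + total_successes = 9 + 13
= 22

22


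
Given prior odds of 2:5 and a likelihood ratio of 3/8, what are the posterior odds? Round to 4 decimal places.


Posterior odds = prior odds * LR
Prior odds = 2/5 = 0.4
LR = 3/8 = 0.375
Posterior odds = 0.4 * 0.375 = 0.15

0.15


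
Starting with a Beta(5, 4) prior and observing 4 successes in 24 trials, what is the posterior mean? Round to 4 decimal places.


Posterior parameters: alpha = 5 + 4 = 9
beta = 4 + 20 = 24
Posterior mean = alpha / (alpha + beta) = 9 / 33
= 0.2727

0.2727


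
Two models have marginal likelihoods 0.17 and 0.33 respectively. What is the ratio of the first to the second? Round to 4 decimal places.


Evidence ratio = 0.17 / 0.33
= 0.5152

0.5152


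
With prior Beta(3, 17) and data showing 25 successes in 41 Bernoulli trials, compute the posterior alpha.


Conjugate update: alpha_posterior = alpha_prior + k
= 3 + 25 = 28

28


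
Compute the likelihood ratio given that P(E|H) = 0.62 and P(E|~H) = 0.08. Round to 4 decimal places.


LR = P(E|H) / P(E|~H)
= 0.62 / 0.08 = 7.75

7.75


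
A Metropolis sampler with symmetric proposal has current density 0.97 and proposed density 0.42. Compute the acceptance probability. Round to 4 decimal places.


For symmetric proposals, acceptance = min(1, pi(x*)/pi(x))
= min(1, 0.42/0.97)
= min(1, 0.433) = 0.433

0.433
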